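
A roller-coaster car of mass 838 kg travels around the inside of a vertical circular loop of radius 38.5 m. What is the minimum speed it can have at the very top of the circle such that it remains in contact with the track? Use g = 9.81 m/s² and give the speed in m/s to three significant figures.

19.4 m/s

At the top, both weight mg and N point toward the centre: N + mg = mv²/r.
At minimum speed N → 0, so mg = mv_min²/r ⇒ v_min = √(g r) = √(9.81 × 38.5) = 19.43 m/s.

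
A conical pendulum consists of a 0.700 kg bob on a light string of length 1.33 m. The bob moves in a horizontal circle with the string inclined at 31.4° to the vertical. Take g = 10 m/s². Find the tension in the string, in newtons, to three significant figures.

Vertically the bob has no acceleration, so T cosθ = mg.
T = mg/cosθ = 0.700 × 10.0 / cos 31.4° = 7.000/0.8536 = 8.201 N.

8.20 N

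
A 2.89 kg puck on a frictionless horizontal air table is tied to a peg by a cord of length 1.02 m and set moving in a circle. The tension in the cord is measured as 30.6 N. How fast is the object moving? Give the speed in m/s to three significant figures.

3.29 m/s

T = m v²/r ⇒ v = √(T r / m) = √(30.6 × 1.02 / 2.89) = √10.80 = 3.286 m/s.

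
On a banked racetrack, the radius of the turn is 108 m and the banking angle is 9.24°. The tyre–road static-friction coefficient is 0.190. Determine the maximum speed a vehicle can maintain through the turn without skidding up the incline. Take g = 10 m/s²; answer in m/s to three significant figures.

19.8 m/s

At the maximum speed, friction acts down the slope at its limiting value f = μN. Radially (horizontal, toward centre): N sinθ + μN cosθ = mv²/r. Vertically: N cosθ − μN sinθ = mg.
Dividing: v² = r g (sinθ + μcosθ)/(cosθ − μsinθ).
sinθ + μcosθ = 0.1606 + 0.190×0.9870 = 0.3481; cosθ − μsinθ = 0.9870 − 0.190×0.1606 = 0.9565.
v² = 108 × 10.0 × 0.3481/0.9565 = 393.0 m²/s², so v = 19.83 m/s.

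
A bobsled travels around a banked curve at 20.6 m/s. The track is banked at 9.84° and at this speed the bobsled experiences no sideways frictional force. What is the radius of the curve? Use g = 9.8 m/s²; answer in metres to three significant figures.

Frictionless banking: tanθ = v²/(rg), so r = v²/(g tanθ).
r = (20.6)²/(9.8 × tan 9.84°) = 424.4/(9.8 × 0.1734) = 424.4/1.700 = 249.7 m.

250 m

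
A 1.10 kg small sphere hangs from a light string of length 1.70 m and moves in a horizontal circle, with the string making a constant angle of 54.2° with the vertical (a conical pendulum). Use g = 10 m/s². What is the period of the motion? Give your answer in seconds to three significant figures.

r = L sinθ = 1.379 m. From T sinθ = mω²r and T cosθ = mg: tanθ = ω²r/g, so ω² = g tanθ / r = g/(L cosθ).
ω = √(g/(L cosθ)) = √(10.0/(1.70 × 0.5850)) = √10.06 = 3.171 rad/s.
Period = 2π/ω = 1.981 s.

1.98 s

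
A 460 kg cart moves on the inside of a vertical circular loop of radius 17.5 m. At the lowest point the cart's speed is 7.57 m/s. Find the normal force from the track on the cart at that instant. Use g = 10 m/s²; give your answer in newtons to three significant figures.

At the lowest point, N points up (toward the centre) and the weight mg points down (away from the centre), so the net inward force is N − mg = mv²/r.
N = m(v²/r + g) = 460 × ((7.57)²/17.5 + 10.0) = 460 × (3.275 + 10.0) = 460 × 13.27 = 6106 N.

6110 N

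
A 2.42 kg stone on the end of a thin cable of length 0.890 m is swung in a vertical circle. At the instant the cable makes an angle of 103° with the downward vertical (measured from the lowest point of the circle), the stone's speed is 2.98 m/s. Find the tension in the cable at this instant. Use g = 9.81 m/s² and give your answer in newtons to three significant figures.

Take the radial direction toward the centre of the circle as positive. The component of the weight along the string toward the centre is −mg cos φ (φ measured from the bottom), so Newton's second law along the string gives T − mg cos φ = m v²/r.
cos 103° = -0.2250, so T = m(v²/r + g cos φ) = 2.42 × ((2.98)²/0.890 + 9.81 × -0.2250) = 2.42 × (9.978 + (-2.207)) = 2.42 × 7.771 = 18.81 N.

18.8 N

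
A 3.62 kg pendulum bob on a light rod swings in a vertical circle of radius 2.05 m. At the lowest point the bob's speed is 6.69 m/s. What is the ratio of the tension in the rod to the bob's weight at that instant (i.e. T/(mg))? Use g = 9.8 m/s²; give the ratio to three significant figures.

3.23

At the bottom, T − mg = mv²/r, so T = m(v²/r + g) and T/(mg) = v²/(rg) + 1 = (6.69)²/(2.05 × 9.8) + 1 = 2.228 + 1 = 3.228.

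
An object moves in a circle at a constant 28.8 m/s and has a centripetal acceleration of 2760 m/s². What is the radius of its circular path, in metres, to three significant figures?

0.301 m

a_c = v²/r ⇒ r = v²/a_c = (28.8)²/2760 = 829.4/2760 = 0.3005 m.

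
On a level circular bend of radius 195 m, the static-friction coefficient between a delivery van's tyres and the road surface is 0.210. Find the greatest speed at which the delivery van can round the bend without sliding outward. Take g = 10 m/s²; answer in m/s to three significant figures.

On a flat curve, static friction is the only horizontal force, so it must supply the full centripetal force: μ_s m g = m v²/r.
Mass cancels: v_max = √(μ_s g r) = √(0.210 × 10.0 × 195) = √409.5 = 20.24 m/s.

20.2 m/s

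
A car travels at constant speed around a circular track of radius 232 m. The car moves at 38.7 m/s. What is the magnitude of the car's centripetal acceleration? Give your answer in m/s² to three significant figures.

6.46 m/s²

a_c = v²/r = (38.70)²/232 = 1498/232 = 6.456 m/s².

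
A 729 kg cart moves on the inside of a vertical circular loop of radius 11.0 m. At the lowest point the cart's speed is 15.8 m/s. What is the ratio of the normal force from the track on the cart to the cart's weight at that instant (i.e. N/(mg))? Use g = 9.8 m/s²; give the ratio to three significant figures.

3.32

At the bottom, N − mg = mv²/r, so N = m(v²/r + g) and N/(mg) = v²/(rg) + 1 = (15.8)²/(11.0 × 9.8) + 1 = 2.316 + 1 = 3.316.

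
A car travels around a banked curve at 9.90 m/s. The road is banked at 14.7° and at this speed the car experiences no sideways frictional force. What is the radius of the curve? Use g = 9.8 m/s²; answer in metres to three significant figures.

Frictionless banking: tanθ = v²/(rg), so r = v²/(g tanθ).
r = (9.90)²/(9.8 × tan 14.7°) = 98.01/(9.8 × 0.2623) = 98.01/2.571 = 38.12 m.

38.1 m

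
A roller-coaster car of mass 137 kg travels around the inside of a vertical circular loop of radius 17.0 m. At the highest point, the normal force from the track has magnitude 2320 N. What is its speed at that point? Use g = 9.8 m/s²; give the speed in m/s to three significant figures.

21.3 m/s

At the top, N + mg = mv²/r, so v = √(r(N/m + g)) = √(17.0 × (2320/137 + 9.8)) = √(17.0 × 26.73) = √454.5 = 21.32 m/s.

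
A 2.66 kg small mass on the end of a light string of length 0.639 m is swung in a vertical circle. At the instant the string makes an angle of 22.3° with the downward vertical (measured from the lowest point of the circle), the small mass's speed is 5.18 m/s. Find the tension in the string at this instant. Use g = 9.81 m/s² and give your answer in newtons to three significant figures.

136 N

Take the radial direction toward the centre of the circle as positive. The component of the weight along the string toward the centre is −mg cos φ (φ measured from the bottom), so Newton's second law along the string gives T − mg cos φ = m v²/r.
cos 22.3° = 0.9252, so T = m(v²/r + g cos φ) = 2.66 × ((5.18)²/0.639 + 9.81 × 0.9252) = 2.66 × (41.99 + (9.076)) = 2.66 × 51.07 = 135.8 N.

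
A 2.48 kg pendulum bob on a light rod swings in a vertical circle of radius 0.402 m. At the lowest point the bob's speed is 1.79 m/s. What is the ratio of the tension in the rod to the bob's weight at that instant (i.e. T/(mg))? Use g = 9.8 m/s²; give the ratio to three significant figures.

1.81

At the bottom, T − mg = mv²/r, so T = m(v²/r + g) and T/(mg) = v²/(rg) + 1 = (1.79)²/(0.402 × 9.8) + 1 = 0.8133 + 1 = 1.813.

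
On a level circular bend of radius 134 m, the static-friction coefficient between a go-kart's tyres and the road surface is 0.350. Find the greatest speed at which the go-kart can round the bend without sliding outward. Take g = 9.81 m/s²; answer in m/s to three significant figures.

Friction provides the centripetal force on a flat curve. At maximum speed it is at its limiting value: μ_s m g = m v²/r.
Mass cancels: v_max = √(μ_s g r) = √(0.350 × 9.81 × 134) = √460.1 = 21.45 m/s.

21.4 m/s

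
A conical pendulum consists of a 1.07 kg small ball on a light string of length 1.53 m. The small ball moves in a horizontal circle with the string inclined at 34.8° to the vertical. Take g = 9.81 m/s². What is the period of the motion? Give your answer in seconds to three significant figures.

2.25 s

r = L sinθ = 0.8732 m. From T sinθ = mω²r and T cosθ = mg: tanθ = ω²r/g, so ω² = g tanθ / r = g/(L cosθ).
ω = √(g/(L cosθ)) = √(9.81/(1.53 × 0.8211)) = √7.808 = 2.794 rad/s.
Period = 2π/ω = 2.249 s.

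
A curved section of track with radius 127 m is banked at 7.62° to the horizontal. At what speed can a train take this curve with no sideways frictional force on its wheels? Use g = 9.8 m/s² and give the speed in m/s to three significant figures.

On a frictionless banked curve, N sinθ = mv²/r and N cosθ = mg, so tanθ = v²/(rg).
v = √(r g tanθ) = √(127 × 9.8 × tan 7.62°) = √(127 × 9.8 × 0.1338) = √166.5 = 12.90 m/s.

12.9 m/s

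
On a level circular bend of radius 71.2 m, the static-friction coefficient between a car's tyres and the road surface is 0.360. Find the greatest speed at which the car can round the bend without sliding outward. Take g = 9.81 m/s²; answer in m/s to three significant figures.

15.9 m/s

On a flat curve, static friction is the only horizontal force, so it must supply the full centripetal force: μ_s m g = m v²/r.
Mass cancels: v_max = √(μ_s g r) = √(0.360 × 9.81 × 71.2) = √251.4 = 15.86 m/s.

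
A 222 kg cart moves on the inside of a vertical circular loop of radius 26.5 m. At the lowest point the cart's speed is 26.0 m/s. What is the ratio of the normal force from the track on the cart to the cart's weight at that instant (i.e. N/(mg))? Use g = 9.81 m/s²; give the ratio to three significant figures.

3.60

At the bottom, N − mg = mv²/r, so N = m(v²/r + g) and N/(mg) = v²/(rg) + 1 = (26.0)²/(26.5 × 9.81) + 1 = 2.600 + 1 = 3.600.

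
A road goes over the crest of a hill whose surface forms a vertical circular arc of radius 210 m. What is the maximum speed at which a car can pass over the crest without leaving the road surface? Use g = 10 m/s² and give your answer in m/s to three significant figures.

45.8 m/s

At the crest the centre of the circle is below the car, so the net downward (centripetal) force is mg − N = mv²/r.
The car leaves the road when N → 0, giving v_max = √(g r) = √(10.0 × 210) = 45.83 m/s.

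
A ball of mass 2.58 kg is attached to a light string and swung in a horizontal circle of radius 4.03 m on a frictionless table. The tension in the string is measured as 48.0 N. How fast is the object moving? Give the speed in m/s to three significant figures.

T = m v²/r ⇒ v = √(T r / m) = √(48.0 × 4.03 / 2.58) = √74.98 = 8.659 m/s.

8.66 m/s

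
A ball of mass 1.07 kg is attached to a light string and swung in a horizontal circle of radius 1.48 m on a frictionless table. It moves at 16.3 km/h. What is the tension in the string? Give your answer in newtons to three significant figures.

14.8 N

v = 16.3 km/h = 16.3/3.6 = 4.528 m/s.
The tension is the only horizontal force, so it supplies the full centripetal force: T = m v²/r = 1.07 × (4.528)²/1.48 = 1.07 × 20.50/1.48 = 14.82 N.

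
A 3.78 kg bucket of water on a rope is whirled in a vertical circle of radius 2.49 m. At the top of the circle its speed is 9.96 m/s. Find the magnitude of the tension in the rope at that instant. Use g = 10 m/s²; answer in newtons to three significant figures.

113 N

At the top, both T and the weight mg point inward (toward the centre), so T + mg = mv²/r.
T = m(v²/r − g) = 3.78 × ((9.96)²/2.49 − 10.0) = 3.78 × (39.84 − 10.0) = 3.78 × 29.84 = 112.8 N.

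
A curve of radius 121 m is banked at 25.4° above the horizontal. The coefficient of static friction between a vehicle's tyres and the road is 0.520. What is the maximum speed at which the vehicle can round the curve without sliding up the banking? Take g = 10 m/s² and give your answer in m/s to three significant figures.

At the maximum speed, friction acts down the slope at its limiting value f = μN. Radially (horizontal, toward centre): N sinθ + μN cosθ = mv²/r. Vertically: N cosθ − μN sinθ = mg.
Dividing: v² = r g (sinθ + μcosθ)/(cosθ − μsinθ).
sinθ + μcosθ = 0.4289 + 0.520×0.9033 = 0.8987; cosθ − μsinθ = 0.9033 − 0.520×0.4289 = 0.6803.
v² = 121 × 10.0 × 0.8987/0.6803 = 1598 m²/s², so v = 39.98 m/s.

40.0 m/s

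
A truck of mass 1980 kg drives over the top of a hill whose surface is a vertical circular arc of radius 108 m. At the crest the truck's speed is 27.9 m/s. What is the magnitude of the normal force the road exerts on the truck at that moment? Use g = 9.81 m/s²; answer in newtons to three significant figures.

At the crest the centripetal acceleration points downward (toward the centre of the arc), so mg − N = mv²/r.
N = m(g − v²/r) = 1980 × (9.81 − (27.9)²/108) = 1980 × (9.81 − 7.208) = 1980 × 2.603 = 5153 N.

5150 N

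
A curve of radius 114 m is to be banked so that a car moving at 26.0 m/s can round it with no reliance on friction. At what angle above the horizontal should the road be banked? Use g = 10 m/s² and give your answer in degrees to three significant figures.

30.7°

With no friction, the horizontal component of the normal force provides the centripetal force: N sinθ = mv²/r, while N cosθ = mg vertically.
Dividing: tanθ = v²/(r g) = (26.0)²/(114 × 10.0) = 676.0/1140 = 0.5930.
θ = arctan(0.5930) = 30.67°.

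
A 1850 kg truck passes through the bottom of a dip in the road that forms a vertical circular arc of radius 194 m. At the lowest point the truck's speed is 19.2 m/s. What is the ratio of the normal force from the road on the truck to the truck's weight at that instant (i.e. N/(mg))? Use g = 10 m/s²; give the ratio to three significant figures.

At the bottom, N − mg = mv²/r, so N = m(v²/r + g) and N/(mg) = v²/(rg) + 1 = (19.2)²/(194 × 10.0) + 1 = 0.1900 + 1 = 1.190.

1.19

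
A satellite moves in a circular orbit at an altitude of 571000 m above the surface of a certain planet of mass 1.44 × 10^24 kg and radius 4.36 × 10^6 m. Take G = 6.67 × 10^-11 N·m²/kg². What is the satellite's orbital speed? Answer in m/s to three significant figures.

4410 m/s

Orbital radius r = R + h = 4.36 × 10^6 + 571000 = 4.931 × 10^6 m.
Gravity supplies the centripetal force: G M m / r² = m v² / r, so v = √(GM/r).
v = √(6.67 × 10^-11 × 1.44 × 10^24 / 4.931 × 10^6) = √(1.948 × 10^7) = 4413 m/s.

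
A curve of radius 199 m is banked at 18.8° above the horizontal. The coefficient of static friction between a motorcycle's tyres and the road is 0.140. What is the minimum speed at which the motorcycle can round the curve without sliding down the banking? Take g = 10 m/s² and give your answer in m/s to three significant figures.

19.5 m/s

At the minimum speed, friction acts up the slope at its limiting value f = μN. Radially (horizontal, toward centre): N sinθ − μN cosθ = mv²/r. Vertically: N cosθ + μN sinθ = mg.
Dividing: v² = r g (sinθ − μcosθ)/(cosθ + μsinθ).
sinθ − μcosθ = 0.3223 − 0.140×0.9466 = 0.1897; cosθ + μsinθ = 0.9466 + 0.140×0.3223 = 0.9918.
v² = 199 × 10.0 × 0.1897/0.9918 = 380.7 m²/s², so v = 19.51 m/s.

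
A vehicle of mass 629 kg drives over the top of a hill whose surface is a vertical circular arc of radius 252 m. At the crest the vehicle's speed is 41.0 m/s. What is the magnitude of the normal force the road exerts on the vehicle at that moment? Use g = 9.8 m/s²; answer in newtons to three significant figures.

At the crest the centripetal acceleration points downward (toward the centre of the arc), so mg − N = mv²/r.
N = m(g − v²/r) = 629 × (9.8 − (41.0)²/252) = 629 × (9.8 − 6.671) = 629 × 3.129 = 1968 N.

1970 N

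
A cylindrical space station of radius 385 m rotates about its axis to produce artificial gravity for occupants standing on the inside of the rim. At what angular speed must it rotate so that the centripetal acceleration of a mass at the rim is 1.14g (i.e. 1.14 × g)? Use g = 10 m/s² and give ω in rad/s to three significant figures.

Centripetal acceleration a_c = ω²r. Setting ω²r = 1.14g:
ω = √(1.14g / r) = √(1.14 × 10.0 / 385) = √0.02961 = 0.1721 rad/s.

0.172 rad/s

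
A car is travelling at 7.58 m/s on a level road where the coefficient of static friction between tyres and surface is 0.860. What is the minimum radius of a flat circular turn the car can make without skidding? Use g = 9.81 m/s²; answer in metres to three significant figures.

At the limit, μ_s m g = m v²/r, so r_min = v²/(μ_s g) = (7.58)²/(0.860 × 9.81) = 57.46/8.437 = 6.810 m.

6.81 m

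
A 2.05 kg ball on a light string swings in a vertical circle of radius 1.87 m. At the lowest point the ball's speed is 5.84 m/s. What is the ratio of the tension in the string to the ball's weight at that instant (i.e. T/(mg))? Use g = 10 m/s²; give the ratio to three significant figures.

At the bottom, T − mg = mv²/r, so T = m(v²/r + g) and T/(mg) = v²/(rg) + 1 = (5.84)²/(1.87 × 10.0) + 1 = 1.824 + 1 = 2.824.

2.82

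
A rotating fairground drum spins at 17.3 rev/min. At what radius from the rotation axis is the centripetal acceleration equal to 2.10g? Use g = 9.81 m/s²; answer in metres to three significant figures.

ω = 17.3 rev/min × 2π/60 = 1.812 rad/s.
a_c = ω²r = 2.10g ⇒ r = 2.10 × 9.81 / (1.812)² = 20.60/3.282 = 6.277 m.

6.28 m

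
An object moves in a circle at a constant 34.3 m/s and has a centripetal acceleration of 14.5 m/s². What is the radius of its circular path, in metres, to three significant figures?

81.1 m

a_c = v²/r ⇒ r = v²/a_c = (34.3)²/14.5 = 1176/14.5 = 81.14 m.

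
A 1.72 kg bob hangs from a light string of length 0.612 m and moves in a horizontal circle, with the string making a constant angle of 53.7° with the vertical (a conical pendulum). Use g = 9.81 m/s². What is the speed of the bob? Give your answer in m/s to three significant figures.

The radius of the circle is r = L sinθ = 0.612 × sin 53.7° = 0.4932 m.
Horizontally T sinθ = mv²/r and vertically T cosθ = mg, so tanθ = v²/(rg).
v = √(r g tanθ) = √(0.4932 × 9.81 × 1.361) = √6.587 = 2.566 m/s.

2.57 m/s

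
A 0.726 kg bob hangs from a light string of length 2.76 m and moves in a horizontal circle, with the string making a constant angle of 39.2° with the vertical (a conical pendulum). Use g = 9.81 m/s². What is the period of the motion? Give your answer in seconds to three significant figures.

2.93 s

r = L sinθ = 1.744 m. From T sinθ = mω²r and T cosθ = mg: tanθ = ω²r/g, so ω² = g tanθ / r = g/(L cosθ).
ω = √(g/(L cosθ)) = √(9.81/(2.76 × 0.7749)) = √4.587 = 2.142 rad/s.
Period = 2π/ω = 2.934 s.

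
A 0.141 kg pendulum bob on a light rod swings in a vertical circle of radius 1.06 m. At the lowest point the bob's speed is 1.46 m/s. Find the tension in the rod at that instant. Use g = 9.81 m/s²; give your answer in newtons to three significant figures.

At the lowest point, T points up (toward the centre) and the weight mg points down (away from the centre), so the net inward force is T − mg = mv²/r.
T = m(v²/r + g) = 0.141 × ((1.46)²/1.06 + 9.81) = 0.141 × (2.011 + 9.81) = 0.141 × 11.82 = 1.667 N.

1.67 N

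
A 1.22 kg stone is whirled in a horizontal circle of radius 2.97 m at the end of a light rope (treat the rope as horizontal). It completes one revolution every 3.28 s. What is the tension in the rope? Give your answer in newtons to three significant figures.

v = 2πr/T = 2π × 2.97/3.28 = 5.689 m/s.
The tension is the only horizontal force, so it supplies the full centripetal force: T = m v²/r = 1.22 × (5.689)²/2.97 = 1.22 × 32.37/2.97 = 13.30 N.

13.3 N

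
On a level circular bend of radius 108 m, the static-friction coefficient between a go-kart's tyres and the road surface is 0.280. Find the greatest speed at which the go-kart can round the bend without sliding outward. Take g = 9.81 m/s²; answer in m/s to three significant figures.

On a flat curve, static friction is the only horizontal force, so it must supply the full centripetal force: μ_s m g = m v²/r.
Mass cancels: v_max = √(μ_s g r) = √(0.280 × 9.81 × 108) = √296.7 = 17.22 m/s.

17.2 m/s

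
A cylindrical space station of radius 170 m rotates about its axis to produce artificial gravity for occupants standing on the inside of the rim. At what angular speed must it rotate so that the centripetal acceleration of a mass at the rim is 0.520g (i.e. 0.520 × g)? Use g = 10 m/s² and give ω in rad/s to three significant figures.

Centripetal acceleration a_c = ω²r. Setting ω²r = 0.520g:
ω = √(0.520g / r) = √(0.520 × 10.0 / 170) = √0.03059 = 0.1749 rad/s.

0.175 rad/s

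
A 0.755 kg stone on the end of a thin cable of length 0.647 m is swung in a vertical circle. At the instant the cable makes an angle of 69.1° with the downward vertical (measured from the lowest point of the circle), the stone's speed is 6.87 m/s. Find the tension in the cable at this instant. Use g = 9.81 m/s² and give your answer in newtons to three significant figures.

57.7 N

Take the radial direction toward the centre of the circle as positive. The component of the weight along the string toward the centre is −mg cos φ (φ measured from the bottom), so Newton's second law along the string gives T − mg cos φ = m v²/r.
cos 69.1° = 0.3567, so T = m(v²/r + g cos φ) = 0.755 × ((6.87)²/0.647 + 9.81 × 0.3567) = 0.755 × (72.95 + (3.500)) = 0.755 × 76.45 = 57.72 N.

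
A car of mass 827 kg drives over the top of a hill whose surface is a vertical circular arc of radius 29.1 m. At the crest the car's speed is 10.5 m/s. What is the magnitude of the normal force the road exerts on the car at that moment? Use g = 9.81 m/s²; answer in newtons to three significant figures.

4980 N

At the crest the centripetal acceleration points downward (toward the centre of the arc), so mg − N = mv²/r.
N = m(g − v²/r) = 827 × (9.81 − (10.5)²/29.1) = 827 × (9.81 − 3.789) = 827 × 6.021 = 4980 N.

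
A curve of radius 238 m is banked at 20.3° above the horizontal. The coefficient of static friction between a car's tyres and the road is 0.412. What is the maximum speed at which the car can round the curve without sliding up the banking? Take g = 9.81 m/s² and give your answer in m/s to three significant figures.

At the maximum speed, friction acts down the slope at its limiting value f = μN. Radially (horizontal, toward centre): N sinθ + μN cosθ = mv²/r. Vertically: N cosθ − μN sinθ = mg.
Dividing: v² = r g (sinθ + μcosθ)/(cosθ − μsinθ).
sinθ + μcosθ = 0.3469 + 0.412×0.9379 = 0.7333; cosθ − μsinθ = 0.9379 − 0.412×0.3469 = 0.7950.
v² = 238 × 9.81 × 0.7333/0.7950 = 2154 m²/s², so v = 46.41 m/s.

46.4 m/s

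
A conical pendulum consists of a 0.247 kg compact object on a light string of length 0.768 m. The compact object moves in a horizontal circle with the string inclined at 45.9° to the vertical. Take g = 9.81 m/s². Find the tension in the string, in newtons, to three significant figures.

Vertically the bob has no acceleration, so T cosθ = mg.
T = mg/cosθ = 0.247 × 9.81 / cos 45.9° = 2.423/0.6959 = 3.482 N.

3.48 N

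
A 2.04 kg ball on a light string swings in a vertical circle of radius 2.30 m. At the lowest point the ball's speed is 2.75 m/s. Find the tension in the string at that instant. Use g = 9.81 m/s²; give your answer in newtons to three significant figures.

26.7 N

At the lowest point, T points up (toward the centre) and the weight mg points down (away from the centre), so the net inward force is T − mg = mv²/r.
T = m(v²/r + g) = 2.04 × ((2.75)²/2.30 + 9.81) = 2.04 × (3.288 + 9.81) = 2.04 × 13.10 = 26.72 N.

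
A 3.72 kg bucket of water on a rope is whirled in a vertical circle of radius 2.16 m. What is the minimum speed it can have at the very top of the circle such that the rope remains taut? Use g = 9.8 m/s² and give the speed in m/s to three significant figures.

4.60 m/s

At the highest point the centre is directly below, so both the weight and T act inward: T + mg = mv²/r.
At minimum speed T → 0, so mg = mv_min²/r ⇒ v_min = √(g r) = √(9.8 × 2.16) = 4.601 m/s.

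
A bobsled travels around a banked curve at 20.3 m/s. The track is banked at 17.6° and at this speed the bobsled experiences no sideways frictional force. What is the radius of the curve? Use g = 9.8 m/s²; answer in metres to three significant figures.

133 m

Frictionless banking: tanθ = v²/(rg), so r = v²/(g tanθ).
r = (20.3)²/(9.8 × tan 17.6°) = 412.1/(9.8 × 0.3172) = 412.1/3.109 = 132.6 m.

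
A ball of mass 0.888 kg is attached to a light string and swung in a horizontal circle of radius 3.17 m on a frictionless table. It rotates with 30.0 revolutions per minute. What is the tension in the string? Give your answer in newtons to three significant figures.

27.8 N

ω = 30.0 rev/min × 2π/60 = 3.142 rad/s, so v = ωr = 3.142 × 3.17 = 9.959 m/s.
The tension is the only horizontal force, so it supplies the full centripetal force: T = m v²/r = 0.888 × (9.959)²/3.17 = 0.888 × 99.18/3.17 = 27.78 N.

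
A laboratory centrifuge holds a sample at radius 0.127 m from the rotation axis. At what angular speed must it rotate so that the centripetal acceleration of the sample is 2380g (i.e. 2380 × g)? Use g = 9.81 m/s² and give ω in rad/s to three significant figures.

429 rad/s

Centripetal acceleration a_c = ω²r. Setting ω²r = 2380g:
ω = √(2380g / r) = √(2380 × 9.81 / 0.127) = √183800 = 428.8 rad/s.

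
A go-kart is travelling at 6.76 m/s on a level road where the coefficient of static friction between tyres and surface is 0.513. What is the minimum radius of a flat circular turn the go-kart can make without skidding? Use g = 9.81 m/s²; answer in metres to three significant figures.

At the limit, μ_s m g = m v²/r, so r_min = v²/(μ_s g) = (6.76)²/(0.513 × 9.81) = 45.70/5.033 = 9.080 m.

9.08 m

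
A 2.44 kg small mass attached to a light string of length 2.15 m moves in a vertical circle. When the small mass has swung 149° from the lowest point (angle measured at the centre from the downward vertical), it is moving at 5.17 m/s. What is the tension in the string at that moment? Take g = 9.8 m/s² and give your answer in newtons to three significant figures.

9.84 N

Take the radial direction toward the centre of the circle as positive. The component of the weight along the string toward the centre is −mg cos φ (φ measured from the bottom), so Newton's second law along the string gives T − mg cos φ = m v²/r.
cos 149° = -0.8572, so T = m(v²/r + g cos φ) = 2.44 × ((5.17)²/2.15 + 9.8 × -0.8572) = 2.44 × (12.43 + (-8.400)) = 2.44 × 4.032 = 9.838 N.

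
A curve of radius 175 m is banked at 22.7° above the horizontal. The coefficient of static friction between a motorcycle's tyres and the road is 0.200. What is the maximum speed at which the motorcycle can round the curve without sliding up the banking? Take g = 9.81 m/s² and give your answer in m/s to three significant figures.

34.0 m/s

At the maximum speed, friction acts down the slope at its limiting value f = μN. Radially (horizontal, toward centre): N sinθ + μN cosθ = mv²/r. Vertically: N cosθ − μN sinθ = mg.
Dividing: v² = r g (sinθ + μcosθ)/(cosθ − μsinθ).
sinθ + μcosθ = 0.3859 + 0.200×0.9225 = 0.5704; cosθ − μsinθ = 0.9225 − 0.200×0.3859 = 0.8454.
v² = 175 × 9.81 × 0.5704/0.8454 = 1158 m²/s², so v = 34.04 m/s.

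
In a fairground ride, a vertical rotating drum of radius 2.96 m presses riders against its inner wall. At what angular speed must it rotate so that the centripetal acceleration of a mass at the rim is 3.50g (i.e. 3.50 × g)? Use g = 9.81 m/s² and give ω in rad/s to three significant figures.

3.41 rad/s

Centripetal acceleration a_c = ω²r. Setting ω²r = 3.50g:
ω = √(3.50g / r) = √(3.50 × 9.81 / 2.96) = √11.60 = 3.406 rad/s.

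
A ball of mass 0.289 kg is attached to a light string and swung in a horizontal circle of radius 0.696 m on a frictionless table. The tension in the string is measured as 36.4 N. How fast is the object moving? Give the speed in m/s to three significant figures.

T = m v²/r ⇒ v = √(T r / m) = √(36.4 × 0.696 / 0.289) = √87.66 = 9.363 m/s.

9.36 m/s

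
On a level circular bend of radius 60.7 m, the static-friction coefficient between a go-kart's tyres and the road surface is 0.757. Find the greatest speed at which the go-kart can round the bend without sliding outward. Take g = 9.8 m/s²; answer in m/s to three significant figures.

Friction provides the centripetal force on a flat curve. At maximum speed it is at its limiting value: μ_s m g = m v²/r.
Mass cancels: v_max = √(μ_s g r) = √(0.757 × 9.8 × 60.7) = √450.3 = 21.22 m/s.

21.2 m/s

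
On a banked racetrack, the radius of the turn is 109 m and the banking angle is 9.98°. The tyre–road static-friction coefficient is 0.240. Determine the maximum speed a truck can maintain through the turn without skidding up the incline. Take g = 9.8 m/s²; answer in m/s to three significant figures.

At the maximum speed, friction acts down the slope at its limiting value f = μN. Radially (horizontal, toward centre): N sinθ + μN cosθ = mv²/r. Vertically: N cosθ − μN sinθ = mg.
Dividing: v² = r g (sinθ + μcosθ)/(cosθ − μsinθ).
sinθ + μcosθ = 0.1733 + 0.240×0.9849 = 0.4097; cosθ − μsinθ = 0.9849 − 0.240×0.1733 = 0.9433.
v² = 109 × 9.8 × 0.4097/0.9433 = 463.9 m²/s², so v = 21.54 m/s.

21.5 m/s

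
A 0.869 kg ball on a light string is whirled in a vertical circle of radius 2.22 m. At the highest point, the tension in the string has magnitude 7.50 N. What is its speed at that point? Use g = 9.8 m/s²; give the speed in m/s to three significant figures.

6.40 m/s

At the top, T + mg = mv²/r, so v = √(r(T/m + g)) = √(2.22 × (7.50/0.869 + 9.8)) = √(2.22 × 18.43) = √40.92 = 6.397 m/s.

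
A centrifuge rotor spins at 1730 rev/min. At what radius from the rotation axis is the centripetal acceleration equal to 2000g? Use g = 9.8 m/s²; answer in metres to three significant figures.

0.597 m

ω = 1730 rev/min × 2π/60 = 181.2 rad/s.
a_c = ω²r = 2000g ⇒ r = 2000 × 9.8 / (181.2)² = 19600/32820 = 0.5972 m.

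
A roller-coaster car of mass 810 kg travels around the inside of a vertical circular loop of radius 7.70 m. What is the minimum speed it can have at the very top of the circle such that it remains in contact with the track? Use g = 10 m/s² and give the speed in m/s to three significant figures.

At the top, both weight mg and N point toward the centre: N + mg = mv²/r.
At minimum speed N → 0, so mg = mv_min²/r ⇒ v_min = √(g r) = √(10.0 × 7.70) = 8.775 m/s.

8.77 m/s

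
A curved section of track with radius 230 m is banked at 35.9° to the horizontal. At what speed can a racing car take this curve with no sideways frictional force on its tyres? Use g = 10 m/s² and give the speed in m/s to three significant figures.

On a frictionless banked curve, N sinθ = mv²/r and N cosθ = mg, so tanθ = v²/(rg).
v = √(r g tanθ) = √(230 × 10.0 × tan 35.9°) = √(230 × 10.0 × 0.7239) = √1665 = 40.80 m/s.

40.8 m/s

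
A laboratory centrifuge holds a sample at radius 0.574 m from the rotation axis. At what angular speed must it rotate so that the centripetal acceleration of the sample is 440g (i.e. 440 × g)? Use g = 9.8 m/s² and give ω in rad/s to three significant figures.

Centripetal acceleration a_c = ω²r. Setting ω²r = 440g:
ω = √(440g / r) = √(440 × 9.8 / 0.574) = √7512 = 86.67 rad/s.

86.7 rad/s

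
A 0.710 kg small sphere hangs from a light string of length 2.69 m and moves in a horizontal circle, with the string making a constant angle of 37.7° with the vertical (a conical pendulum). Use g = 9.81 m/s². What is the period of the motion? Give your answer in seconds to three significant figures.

r = L sinθ = 1.645 m. From T sinθ = mω²r and T cosθ = mg: tanθ = ω²r/g, so ω² = g tanθ / r = g/(L cosθ).
ω = √(g/(L cosθ)) = √(9.81/(2.69 × 0.7912)) = √4.609 = 2.147 rad/s.
Period = 2π/ω = 2.927 s.

2.93 s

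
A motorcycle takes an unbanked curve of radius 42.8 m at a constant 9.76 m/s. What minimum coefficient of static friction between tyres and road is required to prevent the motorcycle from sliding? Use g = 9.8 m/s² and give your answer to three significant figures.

0.227

Friction provides the centripetal force: μ_s m g = m v²/r, so μ_s = v²/(g r) = (9.760)²/(9.8 × 42.8) = 95.26/419.4 = 0.2271.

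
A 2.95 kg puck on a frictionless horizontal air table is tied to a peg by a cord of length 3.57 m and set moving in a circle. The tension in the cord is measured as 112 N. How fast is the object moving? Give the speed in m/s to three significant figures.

11.6 m/s

T = m v²/r ⇒ v = √(T r / m) = √(112 × 3.57 / 2.95) = √135.5 = 11.64 m/s.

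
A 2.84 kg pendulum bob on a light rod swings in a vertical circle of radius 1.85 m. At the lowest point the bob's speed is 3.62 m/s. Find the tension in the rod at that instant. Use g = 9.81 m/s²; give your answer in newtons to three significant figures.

48.0 N

At the lowest point, T points up (toward the centre) and the weight mg points down (away from the centre), so the net inward force is T − mg = mv²/r.
T = m(v²/r + g) = 2.84 × ((3.62)²/1.85 + 9.81) = 2.84 × (7.083 + 9.81) = 2.84 × 16.89 = 47.98 N.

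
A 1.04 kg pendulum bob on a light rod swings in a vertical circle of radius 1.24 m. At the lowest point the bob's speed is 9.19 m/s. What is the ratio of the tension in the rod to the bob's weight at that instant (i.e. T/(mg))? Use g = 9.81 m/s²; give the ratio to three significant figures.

7.94

At the bottom, T − mg = mv²/r, so T = m(v²/r + g) and T/(mg) = v²/(rg) + 1 = (9.19)²/(1.24 × 9.81) + 1 = 6.943 + 1 = 7.943.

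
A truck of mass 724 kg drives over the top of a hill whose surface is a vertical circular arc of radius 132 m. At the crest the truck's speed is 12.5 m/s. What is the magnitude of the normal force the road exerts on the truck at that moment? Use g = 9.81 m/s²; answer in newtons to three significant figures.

At the crest the centripetal acceleration points downward (toward the centre of the arc), so mg − N = mv²/r.
N = m(g − v²/r) = 724 × (9.81 − (12.5)²/132) = 724 × (9.81 − 1.184) = 724 × 8.626 = 6245 N.

6250 N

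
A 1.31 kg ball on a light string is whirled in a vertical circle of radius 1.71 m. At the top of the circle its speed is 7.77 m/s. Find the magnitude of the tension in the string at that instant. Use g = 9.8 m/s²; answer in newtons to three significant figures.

33.4 N

At the top, both T and the weight mg point inward (toward the centre), so T + mg = mv²/r.
T = m(v²/r − g) = 1.31 × ((7.77)²/1.71 − 9.8) = 1.31 × (35.31 − 9.8) = 1.31 × 25.51 = 33.41 N.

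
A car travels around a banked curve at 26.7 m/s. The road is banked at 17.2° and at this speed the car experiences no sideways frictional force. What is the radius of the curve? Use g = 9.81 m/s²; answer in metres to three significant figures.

235 m

Frictionless banking: tanθ = v²/(rg), so r = v²/(g tanθ).
r = (26.7)²/(9.81 × tan 17.2°) = 712.9/(9.81 × 0.3096) = 712.9/3.037 = 234.8 m.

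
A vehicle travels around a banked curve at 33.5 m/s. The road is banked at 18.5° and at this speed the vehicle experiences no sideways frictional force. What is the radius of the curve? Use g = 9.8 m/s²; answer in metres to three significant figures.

Frictionless banking: tanθ = v²/(rg), so r = v²/(g tanθ).
r = (33.5)²/(9.8 × tan 18.5°) = 1122/(9.8 × 0.3346) = 1122/3.279 = 342.3 m.

342 m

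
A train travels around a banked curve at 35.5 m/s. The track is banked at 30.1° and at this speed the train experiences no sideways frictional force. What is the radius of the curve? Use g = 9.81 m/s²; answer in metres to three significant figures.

Frictionless banking: tanθ = v²/(rg), so r = v²/(g tanθ).
r = (35.5)²/(9.81 × tan 30.1°) = 1260/(9.81 × 0.5797) = 1260/5.687 = 221.6 m.

222 m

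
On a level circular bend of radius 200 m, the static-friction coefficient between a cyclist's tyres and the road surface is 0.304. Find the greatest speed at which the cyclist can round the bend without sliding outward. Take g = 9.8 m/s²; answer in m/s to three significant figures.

24.4 m/s

The only inward force on a level bend is static friction, so at the limit f_s = μ_s N = μ_s m g = m v²/r.
Mass cancels: v_max = √(μ_s g r) = √(0.304 × 9.8 × 200) = √595.8 = 24.41 m/s.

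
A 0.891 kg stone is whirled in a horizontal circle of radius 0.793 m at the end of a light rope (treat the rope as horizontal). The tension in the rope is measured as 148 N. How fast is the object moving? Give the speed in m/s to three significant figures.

T = m v²/r ⇒ v = √(T r / m) = √(148 × 0.793 / 0.891) = √131.7 = 11.48 m/s.

11.5 m/s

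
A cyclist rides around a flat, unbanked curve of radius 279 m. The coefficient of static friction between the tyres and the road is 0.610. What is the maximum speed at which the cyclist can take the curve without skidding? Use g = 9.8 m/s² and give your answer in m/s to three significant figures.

40.8 m/s

The only inward force on a level bend is static friction, so at the limit f_s = μ_s N = μ_s m g = m v²/r.
Mass cancels: v_max = √(μ_s g r) = √(0.610 × 9.8 × 279) = √1668 = 40.84 m/s.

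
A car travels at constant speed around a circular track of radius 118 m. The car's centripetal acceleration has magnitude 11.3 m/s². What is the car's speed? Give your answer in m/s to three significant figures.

36.5 m/s

a_c = v²/r ⇒ v = √(a_c · r) = √(11.3 × 118) = √1333 = 36.52 m/s.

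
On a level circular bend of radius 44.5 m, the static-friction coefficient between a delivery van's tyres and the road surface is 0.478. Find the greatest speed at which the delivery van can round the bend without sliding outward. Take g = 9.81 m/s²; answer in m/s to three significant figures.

Friction provides the centripetal force on a flat curve. At maximum speed it is at its limiting value: μ_s m g = m v²/r.
Mass cancels: v_max = √(μ_s g r) = √(0.478 × 9.81 × 44.5) = √208.7 = 14.45 m/s.

14.4 m/s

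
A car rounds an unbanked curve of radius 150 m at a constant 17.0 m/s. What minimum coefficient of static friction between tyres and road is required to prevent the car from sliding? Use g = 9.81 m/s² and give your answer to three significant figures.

Friction provides the centripetal force: μ_s m g = m v²/r, so μ_s = v²/(g r) = (17.00)²/(9.81 × 150) = 289.0/1472 = 0.1964.

0.196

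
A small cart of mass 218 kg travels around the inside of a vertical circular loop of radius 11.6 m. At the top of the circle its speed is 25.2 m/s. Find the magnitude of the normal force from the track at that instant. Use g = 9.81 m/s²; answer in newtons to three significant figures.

At the top, both N and the weight mg point inward (toward the centre), so N + mg = mv²/r.
N = m(v²/r − g) = 218 × ((25.2)²/11.6 − 9.81) = 218 × (54.74 − 9.81) = 218 × 44.93 = 9796 N.

9800 N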